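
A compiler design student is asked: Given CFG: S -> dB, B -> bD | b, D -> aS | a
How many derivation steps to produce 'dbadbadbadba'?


Grammar: S -> dB, B -> bD | b, D -> aS | a
Deriving 'dbadbadbadba':
Step 1: S -> dB => dB
Step 2: B -> bD => dbD
Step 3: D -> aS => dbaS
Step 4: S -> dB => dbadB
Step 5: B -> bD => dbadbD
Step 6: D -> aS => dbadbaS
Step 7: S -> dB => dbadbadB
Step 8: B -> bD => dbadbadbD
Step 9: D -> aS => dbadbadbaS
Step 10: S -> dB => dbadbadbadB
Step 11: B -> bD => dbadbadbadbD
Step 12: D -> a => dbadbadbadba
Total derivation steps: 12

12


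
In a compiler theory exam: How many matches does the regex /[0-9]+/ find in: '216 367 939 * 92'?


Pattern: /[0-9]+/ (int literals)
Input: '216 367 939 * 92'
Scanning for matches:
  Match 1: '216'
  Match 2: '367'
  Match 3: '939'
  Match 4: '92'
Total matches: 4

4


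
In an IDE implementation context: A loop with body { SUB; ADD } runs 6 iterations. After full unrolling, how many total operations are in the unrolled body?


Loop body operations: SUB, ADD (2 ops per iteration)
Unrolling 6 iterations:
  Iteration 1: SUB, ADD (2 ops)
  Iteration 2: SUB, ADD (2 ops)
  Iteration 3: SUB, ADD (2 ops)
  Iteration 4: SUB, ADD (2 ops)
  Iteration 5: SUB, ADD (2 ops)
  Iteration 6: SUB, ADD (2 ops)
Total: 6 iterations * 2 ops/iter = 12 operations

12


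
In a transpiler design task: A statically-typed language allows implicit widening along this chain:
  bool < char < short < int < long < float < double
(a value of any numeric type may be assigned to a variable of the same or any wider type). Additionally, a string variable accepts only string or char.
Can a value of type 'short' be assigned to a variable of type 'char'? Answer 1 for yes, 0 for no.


Target variable type: char
Source value type: short
Numeric ranks: short=2, char=1
Widening allowed iff rank(source) <= rank(target): 2 <= 1? No
Result: 0

0


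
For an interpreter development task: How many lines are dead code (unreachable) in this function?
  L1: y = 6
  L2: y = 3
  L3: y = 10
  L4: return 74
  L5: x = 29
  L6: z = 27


Analyzing control flow:
  L1: reachable (before return)
  L2: reachable (before return)
  L3: reachable (before return)
  L4: reachable (return statement)
  L5: DEAD (after return at L4)
  L6: DEAD (after return at L4)
Return at L4, total lines = 6
Dead lines: L5 through L6
Count: 2

2


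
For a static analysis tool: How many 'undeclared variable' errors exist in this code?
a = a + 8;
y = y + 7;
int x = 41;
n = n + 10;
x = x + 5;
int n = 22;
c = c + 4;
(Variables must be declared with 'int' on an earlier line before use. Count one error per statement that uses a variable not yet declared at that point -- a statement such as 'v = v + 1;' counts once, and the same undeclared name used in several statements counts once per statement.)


Scanning code line by line:
  Line 1: use 'a' -> ERROR (undeclared)
  Line 2: use 'y' -> ERROR (undeclared)
  Line 3: declare 'x' -> declared = ['x']
  Line 4: use 'n' -> ERROR (undeclared)
  Line 5: use 'x' -> OK (declared)
  Line 6: declare 'n' -> declared = ['n', 'x']
  Line 7: use 'c' -> ERROR (undeclared)
Total undeclared variable errors: 4

4


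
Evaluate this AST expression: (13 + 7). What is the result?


Expression: (13 + 7)
Evaluating step by step:
  13 + 7 = 20
Result: 20

20


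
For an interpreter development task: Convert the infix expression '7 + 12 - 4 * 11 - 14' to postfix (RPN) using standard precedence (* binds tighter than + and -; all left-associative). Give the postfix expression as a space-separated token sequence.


Applying the shunting-yard algorithm:
  Operand 7 -> output
  Push '+' onto operator stack -> op-stack: [+]
  Operand 12 -> output
  See '-' (prec 1); top '+' (prec 1) >= it -> pop '+' to output
  Push '-' onto operator stack -> op-stack: [-]
  Operand 4 -> output
  Push '*' onto operator stack -> op-stack: [-, *]
  Operand 11 -> output
  See '-' (prec 1); top '*' (prec 2) >= it -> pop '*' to output
  See '-' (prec 1); top '-' (prec 1) >= it -> pop '-' to output
  Push '-' onto operator stack -> op-stack: [-]
  Operand 14 -> output
  End of input: pop '-' to output
Postfix result: 7 12 + 4 11 * - 14 -

7 12 + 4 11 * - 14 -


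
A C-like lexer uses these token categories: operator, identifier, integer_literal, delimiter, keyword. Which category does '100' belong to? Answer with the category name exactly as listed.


Token: '100'
Checking categories:
  identifier: no
  integer_literal: YES
  operator: no
  keyword: no
  delimiter: no
Category: integer_literal

integer_literal


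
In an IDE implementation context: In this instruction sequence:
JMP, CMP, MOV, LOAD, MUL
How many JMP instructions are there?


Scanning instruction sequence for JMP:
  Position 1: JMP <- MATCH
  Position 2: CMP
  Position 3: MOV
  Position 4: LOAD
  Position 5: MUL
Matches at positions: [1]
Total JMP count: 1

1


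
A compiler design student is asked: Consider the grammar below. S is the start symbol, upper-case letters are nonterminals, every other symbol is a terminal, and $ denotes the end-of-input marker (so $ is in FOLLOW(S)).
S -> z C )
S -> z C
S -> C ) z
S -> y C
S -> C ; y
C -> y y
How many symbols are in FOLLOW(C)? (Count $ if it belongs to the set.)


S is the start symbol and does not occur in any rule body, so FOLLOW(S) = {$}.
Examining every occurrence of C in a rule body:
  S -> z C ) : C is followed by terminal ')' -> add ')'
  S -> z C : C is at the right end -> add FOLLOW(S) = {$}
  S -> C ) z : C is followed by terminal ')' -> add ')' (already in the set)
  S -> y C : C is at the right end -> add FOLLOW(S) = {$} (already in the set)
  S -> C ; y : C is followed by terminal ';' -> add ';'
  C -> y y : C does not occur in the body -> contributes nothing
FOLLOW(C) = {), ;, $}
Count: 3

3


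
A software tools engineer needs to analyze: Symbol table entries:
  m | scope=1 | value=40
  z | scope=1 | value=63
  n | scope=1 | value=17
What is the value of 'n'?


Searching symbol table for 'n':
  m | scope=1 | value=40
  z | scope=1 | value=63
  n | scope=1 | value=17 <- MATCH
Found 'n' at scope 1 with value 17

17


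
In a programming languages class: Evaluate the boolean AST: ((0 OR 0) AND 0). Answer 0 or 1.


Step 1: Evaluate inner node
  0 OR 0 = 0
Step 2: Evaluate root node
  0 AND 0 = 0

0


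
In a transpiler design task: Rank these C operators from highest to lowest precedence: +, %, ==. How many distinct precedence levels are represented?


Looking up precedence for each operator:
  + -> precedence 5
  % -> precedence 6
  == -> precedence 3
Sorted highest to lowest: %, +, ==
Distinct precedence values: [6, 5, 3]
Number of distinct levels: 3

3


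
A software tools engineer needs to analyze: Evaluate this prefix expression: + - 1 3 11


Parsing prefix expression: + - 1 3 11
Step 1: Innermost operation '- 1 3'
  1 - 3 = -2
Step 2: Outer operation '+ [-2] 11'
  -2 + 11 = 9

9


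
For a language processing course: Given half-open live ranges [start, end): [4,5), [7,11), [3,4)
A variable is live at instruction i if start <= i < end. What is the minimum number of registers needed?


Live ranges:
  Var0: [4, 5)
  Var1: [7, 11)
  Var2: [3, 4)
Sweep-line events (position, delta, active):
  pos=3 start -> active=1
  pos=4 end -> active=0
  pos=4 start -> active=1
  pos=5 end -> active=0
  pos=7 start -> active=1
  pos=11 end -> active=0
Maximum simultaneous active: 1
Minimum registers needed: 1

1


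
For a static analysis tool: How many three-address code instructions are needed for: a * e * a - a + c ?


Expression: a * e * a - a + c
Generating three-address code (respecting * over +/- precedence):
  Instruction 1: t1 = a * e
  Instruction 2: t2 = t1 * a
  Instruction 3: t3 = t2 - a
  Instruction 4: t4 = t3 + c
Total instructions: 4

4


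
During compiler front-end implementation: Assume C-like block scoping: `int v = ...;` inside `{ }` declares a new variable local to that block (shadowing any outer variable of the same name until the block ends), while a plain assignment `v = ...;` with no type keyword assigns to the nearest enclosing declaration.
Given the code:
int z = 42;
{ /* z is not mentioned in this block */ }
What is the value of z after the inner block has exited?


Analyzing scoping rules:
Outer scope: declares z = 42
Inner block: z is neither redeclared nor assigned -> unchanged
After the block -> 42
Result: 42

42


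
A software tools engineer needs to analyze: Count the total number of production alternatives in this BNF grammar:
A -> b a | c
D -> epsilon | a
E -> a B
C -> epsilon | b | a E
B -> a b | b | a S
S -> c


Counting alternatives per rule:
  A: 2 alternative(s)
  D: 2 alternative(s)
  E: 1 alternative(s)
  C: 3 alternative(s)
  B: 3 alternative(s)
  S: 1 alternative(s)
Sum: 2 + 2 + 1 + 3 + 3 + 1 = 12

12


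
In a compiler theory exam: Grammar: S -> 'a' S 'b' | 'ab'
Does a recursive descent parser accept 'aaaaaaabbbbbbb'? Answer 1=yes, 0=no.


Grammar accepts strings of the form a^n b^n (n >= 1)
Word: 'aaaaaaabbbbbbb'
Counting: 7 a's and 7 b's
Check: 7 == 7? Yes
Derivation (S -> aSb applied 6 time(s), then S -> ab): S => aSb => aaSbb => aaaSbbb => aaaaSbbbb => aaaaaSbbbbb => aaaaaaSbbbbbb => aaaaaaabbbbbbb
Accepted

1


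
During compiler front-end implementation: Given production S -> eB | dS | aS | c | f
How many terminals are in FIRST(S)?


Production: S -> eB | dS | aS | c | f
Examining each alternative for leading terminals:
  S -> eB : first terminal = 'e'
  S -> dS : first terminal = 'd'
  S -> aS : first terminal = 'a'
  S -> c : first terminal = 'c'
  S -> f : first terminal = 'f'
FIRST(S) = {a, c, d, e, f}
Count: 5

5


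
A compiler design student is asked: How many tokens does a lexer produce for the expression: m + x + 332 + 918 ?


Scanning 'm + x + 332 + 918'
Token 1: 'm' -> identifier
Token 2: '+' -> operator
Token 3: 'x' -> identifier
Token 4: '+' -> operator
Token 5: '332' -> integer_literal
Token 6: '+' -> operator
Token 7: '918' -> integer_literal
Total tokens: 7

7


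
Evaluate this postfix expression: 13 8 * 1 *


Processing tokens left to right:
Push 13, Push 8
Pop 13 and 8, compute 13 * 8 = 104, push 104
Push 1
Pop 104 and 1, compute 104 * 1 = 104, push 104
Stack result: 104

104


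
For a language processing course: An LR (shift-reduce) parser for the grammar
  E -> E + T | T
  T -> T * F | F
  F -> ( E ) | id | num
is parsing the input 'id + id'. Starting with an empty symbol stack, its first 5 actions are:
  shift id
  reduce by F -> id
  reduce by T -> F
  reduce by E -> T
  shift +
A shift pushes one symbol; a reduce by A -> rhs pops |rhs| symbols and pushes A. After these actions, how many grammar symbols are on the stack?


Tracking the symbol stack through each action:
  Action 1: shift 'id' : push -> stack = [id] (size 1)
  Action 2: reduce by F -> id : pop 1, push F -> stack = [F] (size 1)
  Action 3: reduce by T -> F : pop 1, push T -> stack = [T] (size 1)
  Action 4: reduce by E -> T : pop 1, push E -> stack = [E] (size 1)
  Action 5: shift '+' : push -> stack = [E, +] (size 2)
Final stack size: 2

2


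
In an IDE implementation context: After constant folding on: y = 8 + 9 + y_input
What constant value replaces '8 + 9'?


Identifying constant sub-expression:
  Original: y = 8 + 9 + y_input
  8 and 9 are both compile-time constants
  Evaluating: 8 + 9 = 17
  After folding: y = 17 + y_input

17


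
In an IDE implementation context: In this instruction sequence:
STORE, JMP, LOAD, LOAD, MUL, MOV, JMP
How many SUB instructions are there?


Scanning instruction sequence for SUB:
  Position 1: STORE
  Position 2: JMP
  Position 3: LOAD
  Position 4: LOAD
  Position 5: MUL
  Position 6: MOV
  Position 7: JMP
Matches at positions: []
Total SUB count: 0

0


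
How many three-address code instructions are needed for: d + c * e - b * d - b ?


Expression: d + c * e - b * d - b
Generating three-address code (respecting * over +/- precedence):
  Instruction 1: t1 = c * e
  Instruction 2: t2 = b * d
  Instruction 3: t3 = d + t1
  Instruction 4: t4 = t3 - t2
  Instruction 5: t5 = t4 - b
Total instructions: 5

5


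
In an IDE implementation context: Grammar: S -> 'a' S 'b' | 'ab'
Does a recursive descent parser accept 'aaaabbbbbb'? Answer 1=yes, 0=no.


Grammar accepts strings of the form a^n b^n (n >= 1)
Word: 'aaaabbbbbb'
Counting: 4 a's and 6 b's
Check: 4 == 6? No
Mismatch: a-count != b-count
Rejected

0


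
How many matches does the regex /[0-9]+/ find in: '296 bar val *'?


Pattern: /[0-9]+/ (int literals)
Input: '296 bar val *'
Scanning for matches:
  Match 1: '296'
Total matches: 1

1


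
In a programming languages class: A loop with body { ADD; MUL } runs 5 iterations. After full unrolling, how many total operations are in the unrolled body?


Loop body operations: ADD, MUL (2 ops per iteration)
Unrolling 5 iterations:
  Iteration 1: ADD, MUL (2 ops)
  Iteration 2: ADD, MUL (2 ops)
  Iteration 3: ADD, MUL (2 ops)
  Iteration 4: ADD, MUL (2 ops)
  Iteration 5: ADD, MUL (2 ops)
Total: 5 iterations * 2 ops/iter = 10 operations

10


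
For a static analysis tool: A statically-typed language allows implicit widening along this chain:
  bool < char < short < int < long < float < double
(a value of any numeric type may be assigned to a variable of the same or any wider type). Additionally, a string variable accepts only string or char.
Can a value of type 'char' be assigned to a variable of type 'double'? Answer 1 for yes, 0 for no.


Target variable type: double
Source value type: char
Numeric ranks: char=1, double=6
Widening allowed iff rank(source) <= rank(target): 1 <= 6? Yes
Result: 1

1


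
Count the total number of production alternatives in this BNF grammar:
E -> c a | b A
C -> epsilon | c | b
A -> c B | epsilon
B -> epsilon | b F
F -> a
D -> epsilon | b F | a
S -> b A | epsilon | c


Counting alternatives per rule:
  E: 2 alternative(s)
  C: 3 alternative(s)
  A: 2 alternative(s)
  B: 2 alternative(s)
  F: 1 alternative(s)
  D: 3 alternative(s)
  S: 3 alternative(s)
Sum: 2 + 3 + 2 + 2 + 1 + 3 + 3 = 16

16


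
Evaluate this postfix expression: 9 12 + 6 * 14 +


Processing tokens left to right:
Push 9, Push 12
Pop 9 and 12, compute 9 + 12 = 21, push 21
Push 6
Pop 21 and 6, compute 21 * 6 = 126, push 126
Push 14
Pop 126 and 14, compute 126 + 14 = 140, push 140
Stack result: 140

140


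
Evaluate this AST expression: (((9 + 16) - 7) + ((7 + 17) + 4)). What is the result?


Expression: (((9 + 16) - 7) + ((7 + 17) + 4))
Evaluating step by step:
  9 + 16 = 25
  25 - 7 = 18
  7 + 17 = 24
  24 + 4 = 28
  18 + 28 = 46
Result: 46

46


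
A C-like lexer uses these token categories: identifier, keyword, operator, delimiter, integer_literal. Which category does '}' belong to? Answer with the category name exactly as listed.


Token: '}'
Checking categories:
  identifier: no
  integer_literal: no
  operator: no
  keyword: no
  delimiter: YES
Category: delimiter

delimiter


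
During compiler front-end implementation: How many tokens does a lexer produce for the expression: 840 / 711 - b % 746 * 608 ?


Scanning '840 / 711 - b % 746 * 608'
Token 1: '840' -> integer_literal
Token 2: '/' -> operator
Token 3: '711' -> integer_literal
Token 4: '-' -> operator
Token 5: 'b' -> identifier
Token 6: '%' -> operator
Token 7: '746' -> integer_literal
Token 8: '*' -> operator
Token 9: '608' -> integer_literal
Total tokens: 9

9


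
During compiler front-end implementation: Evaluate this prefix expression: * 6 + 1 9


Parsing prefix expression: * 6 + 1 9
Step 1: Innermost operation '+ 1 9'
  1 + 9 = 10
Step 2: Outer operation '* 6 [10]'
  6 * 10 = 60

60


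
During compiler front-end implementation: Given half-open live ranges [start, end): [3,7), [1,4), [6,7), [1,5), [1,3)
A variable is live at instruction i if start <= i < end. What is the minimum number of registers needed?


Live ranges:
  Var0: [3, 7)
  Var1: [1, 4)
  Var2: [6, 7)
  Var3: [1, 5)
  Var4: [1, 3)
Sweep-line events (position, delta, active):
  pos=1 start -> active=1
  pos=1 start -> active=2
  pos=1 start -> active=3
  pos=3 end -> active=2
  pos=3 start -> active=3
  pos=4 end -> active=2
  pos=5 end -> active=1
  pos=6 start -> active=2
  pos=7 end -> active=1
  pos=7 end -> active=0
Maximum simultaneous active: 3
Minimum registers needed: 3

3


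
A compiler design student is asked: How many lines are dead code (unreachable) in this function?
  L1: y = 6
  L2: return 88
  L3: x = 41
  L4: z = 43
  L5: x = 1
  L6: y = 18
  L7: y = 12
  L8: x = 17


Analyzing control flow:
  L1: reachable (before return)
  L2: reachable (return statement)
  L3: DEAD (after return at L2)
  L4: DEAD (after return at L2)
  L5: DEAD (after return at L2)
  L6: DEAD (after return at L2)
  L7: DEAD (after return at L2)
  L8: DEAD (after return at L2)
Return at L2, total lines = 8
Dead lines: L3 through L8
Count: 6

6


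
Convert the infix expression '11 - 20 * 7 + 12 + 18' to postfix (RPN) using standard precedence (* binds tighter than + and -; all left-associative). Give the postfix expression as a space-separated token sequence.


Applying the shunting-yard algorithm:
  Operand 11 -> output
  Push '-' onto operator stack -> op-stack: [-]
  Operand 20 -> output
  Push '*' onto operator stack -> op-stack: [-, *]
  Operand 7 -> output
  See '+' (prec 1); top '*' (prec 2) >= it -> pop '*' to output
  See '+' (prec 1); top '-' (prec 1) >= it -> pop '-' to output
  Push '+' onto operator stack -> op-stack: [+]
  Operand 12 -> output
  See '+' (prec 1); top '+' (prec 1) >= it -> pop '+' to output
  Push '+' onto operator stack -> op-stack: [+]
  Operand 18 -> output
  End of input: pop '+' to output
Postfix result: 11 20 7 * - 12 + 18 +

11 20 7 * - 12 + 18 +


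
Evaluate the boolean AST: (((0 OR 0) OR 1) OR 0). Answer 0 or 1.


Step 1: Evaluate inner node
  0 OR 0 = 0
Step 2: Evaluate next node
  0 OR 1 = 1
Step 3: Evaluate root node
  1 OR 0 = 1

1


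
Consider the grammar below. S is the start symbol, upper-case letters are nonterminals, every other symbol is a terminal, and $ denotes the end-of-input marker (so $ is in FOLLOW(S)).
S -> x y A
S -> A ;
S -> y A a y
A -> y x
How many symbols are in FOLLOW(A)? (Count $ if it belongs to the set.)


S is the start symbol and does not occur in any rule body, so FOLLOW(S) = {$}.
Examining every occurrence of A in a rule body:
  S -> x y A : A is at the right end -> add FOLLOW(S) = {$}
  S -> A ; : A is followed by terminal ';' -> add ';'
  S -> y A a y : A is followed by terminal 'a' -> add 'a'
  A -> y x : A does not occur in the body -> contributes nothing
FOLLOW(A) = {;, a, $}
Count: 3

3


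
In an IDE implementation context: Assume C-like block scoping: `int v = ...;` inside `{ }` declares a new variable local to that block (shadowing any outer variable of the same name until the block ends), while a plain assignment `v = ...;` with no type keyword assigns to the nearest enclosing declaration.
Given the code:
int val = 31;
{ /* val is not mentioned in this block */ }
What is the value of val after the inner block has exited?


Analyzing scoping rules:
Outer scope: declares val = 31
Inner block: val is neither redeclared nor assigned -> unchanged
After the block -> 31
Result: 31

31


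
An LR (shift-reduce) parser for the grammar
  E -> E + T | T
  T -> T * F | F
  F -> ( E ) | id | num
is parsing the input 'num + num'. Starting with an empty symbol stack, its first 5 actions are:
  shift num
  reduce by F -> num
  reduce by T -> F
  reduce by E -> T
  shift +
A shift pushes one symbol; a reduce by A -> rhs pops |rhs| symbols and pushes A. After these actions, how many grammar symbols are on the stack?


Tracking the symbol stack through each action:
  Action 1: shift 'num' : push -> stack = [num] (size 1)
  Action 2: reduce by F -> num : pop 1, push F -> stack = [F] (size 1)
  Action 3: reduce by T -> F : pop 1, push T -> stack = [T] (size 1)
  Action 4: reduce by E -> T : pop 1, push E -> stack = [E] (size 1)
  Action 5: shift '+' : push -> stack = [E, +] (size 2)
Final stack size: 2

2


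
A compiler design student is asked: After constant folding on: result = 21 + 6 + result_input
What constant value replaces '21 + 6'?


Identifying constant sub-expression:
  Original: result = 21 + 6 + result_input
  21 and 6 are both compile-time constants
  Evaluating: 21 + 6 = 27
  After folding: result = 27 + result_input

27


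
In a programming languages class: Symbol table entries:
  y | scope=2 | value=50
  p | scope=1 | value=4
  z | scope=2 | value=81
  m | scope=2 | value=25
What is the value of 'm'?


Searching symbol table for 'm':
  y | scope=2 | value=50
  p | scope=1 | value=4
  z | scope=2 | value=81
  m | scope=2 | value=25 <- MATCH
Found 'm' at scope 2 with value 25

25


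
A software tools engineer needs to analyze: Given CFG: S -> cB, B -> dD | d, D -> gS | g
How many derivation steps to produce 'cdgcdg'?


Grammar: S -> cB, B -> dD | d, D -> gS | g
Deriving 'cdgcdg':
Step 1: S -> cB => cB
Step 2: B -> dD => cdD
Step 3: D -> gS => cdgS
Step 4: S -> cB => cdgcB
Step 5: B -> dD => cdgcdD
Step 6: D -> g => cdgcdg
Total derivation steps: 6

6


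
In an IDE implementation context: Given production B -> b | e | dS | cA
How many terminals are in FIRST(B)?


Production: B -> b | e | dS | cA
Examining each alternative for leading terminals:
  B -> b : first terminal = 'b'
  B -> e : first terminal = 'e'
  B -> dS : first terminal = 'd'
  B -> cA : first terminal = 'c'
FIRST(B) = {b, c, d, e}
Count: 4

4


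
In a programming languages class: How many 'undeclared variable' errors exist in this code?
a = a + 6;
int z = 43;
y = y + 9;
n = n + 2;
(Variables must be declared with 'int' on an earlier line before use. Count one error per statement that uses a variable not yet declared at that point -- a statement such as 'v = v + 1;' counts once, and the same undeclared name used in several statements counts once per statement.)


Scanning code line by line:
  Line 1: use 'a' -> ERROR (undeclared)
  Line 2: declare 'z' -> declared = ['z']
  Line 3: use 'y' -> ERROR (undeclared)
  Line 4: use 'n' -> ERROR (undeclared)
Total undeclared variable errors: 3

3


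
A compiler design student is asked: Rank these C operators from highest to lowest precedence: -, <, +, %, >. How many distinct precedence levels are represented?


Looking up precedence for each operator:
  - -> precedence 5
  < -> precedence 4
  + -> precedence 5
  % -> precedence 6
  > -> precedence 4
Sorted highest to lowest: %, -, +, <, >
Distinct precedence values: [6, 5, 4]
Number of distinct levels: 3

3


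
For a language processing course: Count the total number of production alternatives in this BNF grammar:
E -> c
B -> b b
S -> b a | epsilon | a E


Counting alternatives per rule:
  E: 1 alternative(s)
  B: 1 alternative(s)
  S: 3 alternative(s)
Sum: 1 + 1 + 3 = 5

5


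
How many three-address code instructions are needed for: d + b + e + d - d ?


Expression: d + b + e + d - d
Generating three-address code (respecting * over +/- precedence):
  Instruction 1: t1 = d + b
  Instruction 2: t2 = t1 + e
  Instruction 3: t3 = t2 + d
  Instruction 4: t4 = t3 - d
Total instructions: 4

4


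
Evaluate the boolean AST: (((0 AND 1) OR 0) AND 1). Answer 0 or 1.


Step 1: Evaluate inner node
  0 AND 1 = 0
Step 2: Evaluate next node
  0 OR 0 = 0
Step 3: Evaluate root node
  0 AND 1 = 0

0


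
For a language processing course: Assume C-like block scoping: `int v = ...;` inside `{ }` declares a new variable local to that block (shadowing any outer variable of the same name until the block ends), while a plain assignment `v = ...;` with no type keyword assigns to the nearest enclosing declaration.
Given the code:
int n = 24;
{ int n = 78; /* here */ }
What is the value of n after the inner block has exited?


Analyzing scoping rules:
Outer scope: declares n = 24
Inner block: 'int n = 78;' declares a NEW n that shadows the outer one
When the block exits the inner n goes out of scope; the outer n was never modified -> 24
Result: 24

24


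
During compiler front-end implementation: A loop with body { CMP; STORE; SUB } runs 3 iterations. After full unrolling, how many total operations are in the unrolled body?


Loop body operations: CMP, STORE, SUB (3 ops per iteration)
Unrolling 3 iterations:
  Iteration 1: CMP, STORE, SUB (3 ops)
  Iteration 2: CMP, STORE, SUB (3 ops)
  Iteration 3: CMP, STORE, SUB (3 ops)
Total: 3 iterations * 3 ops/iter = 9 operations

9


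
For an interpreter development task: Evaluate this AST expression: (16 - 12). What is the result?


Expression: (16 - 12)
Evaluating step by step:
  16 - 12 = 4
Result: 4

4


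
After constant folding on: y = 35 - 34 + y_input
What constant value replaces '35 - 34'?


Identifying constant sub-expression:
  Original: y = 35 - 34 + y_input
  35 and 34 are both compile-time constants
  Evaluating: 35 - 34 = 1
  After folding: y = 1 + y_input

1


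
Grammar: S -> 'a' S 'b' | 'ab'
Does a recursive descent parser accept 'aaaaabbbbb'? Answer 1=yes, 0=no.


Grammar accepts strings of the form a^n b^n (n >= 1)
Word: 'aaaaabbbbb'
Counting: 5 a's and 5 b's
Check: 5 == 5? Yes
Derivation (S -> aSb applied 4 time(s), then S -> ab): S => aSb => aaSbb => aaaSbbb => aaaaSbbbb => aaaaabbbbb
Accepted

1


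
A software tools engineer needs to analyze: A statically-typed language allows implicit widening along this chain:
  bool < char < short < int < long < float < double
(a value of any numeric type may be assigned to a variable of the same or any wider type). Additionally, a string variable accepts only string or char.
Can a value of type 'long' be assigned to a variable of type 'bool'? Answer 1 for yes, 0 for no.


Target variable type: bool
Source value type: long
Numeric ranks: long=4, bool=0
Widening allowed iff rank(source) <= rank(target): 4 <= 0? No
Result: 0

0


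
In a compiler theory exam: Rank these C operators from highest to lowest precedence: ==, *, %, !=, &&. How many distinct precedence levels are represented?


Looking up precedence for each operator:
  == -> precedence 3
  * -> precedence 6
  % -> precedence 6
  != -> precedence 3
  && -> precedence 2
Sorted highest to lowest: *, %, ==, !=, &&
Distinct precedence values: [6, 3, 2]
Number of distinct levels: 3

3


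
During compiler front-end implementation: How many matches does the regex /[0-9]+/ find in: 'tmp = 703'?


Pattern: /[0-9]+/ (int literals)
Input: 'tmp = 703'
Scanning for matches:
  Match 1: '703'
Total matches: 1

1


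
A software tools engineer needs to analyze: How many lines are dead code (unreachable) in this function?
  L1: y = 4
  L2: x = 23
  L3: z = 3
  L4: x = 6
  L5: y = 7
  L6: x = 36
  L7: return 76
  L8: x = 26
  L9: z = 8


Analyzing control flow:
  L1: reachable (before return)
  L2: reachable (before return)
  L3: reachable (before return)
  L4: reachable (before return)
  L5: reachable (before return)
  L6: reachable (before return)
  L7: reachable (return statement)
  L8: DEAD (after return at L7)
  L9: DEAD (after return at L7)
Return at L7, total lines = 9
Dead lines: L8 through L9
Count: 2

2


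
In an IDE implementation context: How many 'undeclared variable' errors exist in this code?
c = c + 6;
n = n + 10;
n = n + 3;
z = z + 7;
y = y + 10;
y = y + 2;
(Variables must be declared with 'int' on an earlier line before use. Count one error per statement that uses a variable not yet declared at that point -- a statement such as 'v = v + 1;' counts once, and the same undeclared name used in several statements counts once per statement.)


Scanning code line by line:
  Line 1: use 'c' -> ERROR (undeclared)
  Line 2: use 'n' -> ERROR (undeclared)
  Line 3: use 'n' -> ERROR (undeclared)
  Line 4: use 'z' -> ERROR (undeclared)
  Line 5: use 'y' -> ERROR (undeclared)
  Line 6: use 'y' -> ERROR (undeclared)
Total undeclared variable errors: 6

6


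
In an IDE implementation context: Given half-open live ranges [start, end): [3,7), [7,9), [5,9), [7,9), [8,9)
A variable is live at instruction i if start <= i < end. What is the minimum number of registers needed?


Live ranges:
  Var0: [3, 7)
  Var1: [7, 9)
  Var2: [5, 9)
  Var3: [7, 9)
  Var4: [8, 9)
Sweep-line events (position, delta, active):
  pos=3 start -> active=1
  pos=5 start -> active=2
  pos=7 end -> active=1
  pos=7 start -> active=2
  pos=7 start -> active=3
  pos=8 start -> active=4
  pos=9 end -> active=3
  pos=9 end -> active=2
  pos=9 end -> active=1
  pos=9 end -> active=0
Maximum simultaneous active: 4
Minimum registers needed: 4

4


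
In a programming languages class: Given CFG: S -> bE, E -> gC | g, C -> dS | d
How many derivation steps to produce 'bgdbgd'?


Grammar: S -> bE, E -> gC | g, C -> dS | d
Deriving 'bgdbgd':
Step 1: S -> bE => bE
Step 2: E -> gC => bgC
Step 3: C -> dS => bgdS
Step 4: S -> bE => bgdbE
Step 5: E -> gC => bgdbgC
Step 6: C -> d => bgdbgd
Total derivation steps: 6

6


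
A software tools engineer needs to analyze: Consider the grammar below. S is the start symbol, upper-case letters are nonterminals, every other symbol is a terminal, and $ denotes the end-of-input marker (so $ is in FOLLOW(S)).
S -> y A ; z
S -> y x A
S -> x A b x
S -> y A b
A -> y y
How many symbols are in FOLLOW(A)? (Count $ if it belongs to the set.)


S is the start symbol and does not occur in any rule body, so FOLLOW(S) = {$}.
Examining every occurrence of A in a rule body:
  S -> y A ; z : A is followed by terminal ';' -> add ';'
  S -> y x A : A is at the right end -> add FOLLOW(S) = {$}
  S -> x A b x : A is followed by terminal 'b' -> add 'b'
  S -> y A b : A is followed by terminal 'b' -> add 'b' (already in the set)
  A -> y y : A does not occur in the body -> contributes nothing
FOLLOW(A) = {;, b, $}
Count: 3

3


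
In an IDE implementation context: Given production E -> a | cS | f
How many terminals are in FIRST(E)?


Production: E -> a | cS | f
Examining each alternative for leading terminals:
  E -> a : first terminal = 'a'
  E -> cS : first terminal = 'c'
  E -> f : first terminal = 'f'
FIRST(E) = {a, c, f}
Count: 3

3


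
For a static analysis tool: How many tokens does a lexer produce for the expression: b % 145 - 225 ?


Scanning 'b % 145 - 225'
Token 1: 'b' -> identifier
Token 2: '%' -> operator
Token 3: '145' -> integer_literal
Token 4: '-' -> operator
Token 5: '225' -> integer_literal
Total tokens: 5

5


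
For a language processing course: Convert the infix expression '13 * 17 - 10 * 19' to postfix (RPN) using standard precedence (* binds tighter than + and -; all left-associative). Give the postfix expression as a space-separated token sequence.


Applying the shunting-yard algorithm:
  Operand 13 -> output
  Push '*' onto operator stack -> op-stack: [*]
  Operand 17 -> output
  See '-' (prec 1); top '*' (prec 2) >= it -> pop '*' to output
  Push '-' onto operator stack -> op-stack: [-]
  Operand 10 -> output
  Push '*' onto operator stack -> op-stack: [-, *]
  Operand 19 -> output
  End of input: pop '*' to output
  End of input: pop '-' to output
Postfix result: 13 17 * 10 19 * -

13 17 * 10 19 * -


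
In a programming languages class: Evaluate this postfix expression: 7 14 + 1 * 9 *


Processing tokens left to right:
Push 7, Push 14
Pop 7 and 14, compute 7 + 14 = 21, push 21
Push 1
Pop 21 and 1, compute 21 * 1 = 21, push 21
Push 9
Pop 21 and 9, compute 21 * 9 = 189, push 189
Stack result: 189

189


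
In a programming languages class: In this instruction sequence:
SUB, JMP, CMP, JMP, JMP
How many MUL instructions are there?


Scanning instruction sequence for MUL:
  Position 1: SUB
  Position 2: JMP
  Position 3: CMP
  Position 4: JMP
  Position 5: JMP
Matches at positions: []
Total MUL count: 0

0


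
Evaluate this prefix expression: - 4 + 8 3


Parsing prefix expression: - 4 + 8 3
Step 1: Innermost operation '+ 8 3'
  8 + 3 = 11
Step 2: Outer operation '- 4 [11]'
  4 - 11 = -7

-7


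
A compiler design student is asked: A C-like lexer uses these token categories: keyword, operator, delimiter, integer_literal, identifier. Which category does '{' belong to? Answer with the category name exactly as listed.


Token: '{'
Checking categories:
  identifier: no
  integer_literal: no
  operator: no
  keyword: no
  delimiter: YES
Category: delimiter

delimiter


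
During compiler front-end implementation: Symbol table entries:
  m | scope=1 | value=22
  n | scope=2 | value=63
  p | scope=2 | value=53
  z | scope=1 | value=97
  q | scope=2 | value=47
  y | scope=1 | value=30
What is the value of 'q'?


Searching symbol table for 'q':
  m | scope=1 | value=22
  n | scope=2 | value=63
  p | scope=2 | value=53
  z | scope=1 | value=97
  q | scope=2 | value=47 <- MATCH
  y | scope=1 | value=30
Found 'q' at scope 2 with value 47

47


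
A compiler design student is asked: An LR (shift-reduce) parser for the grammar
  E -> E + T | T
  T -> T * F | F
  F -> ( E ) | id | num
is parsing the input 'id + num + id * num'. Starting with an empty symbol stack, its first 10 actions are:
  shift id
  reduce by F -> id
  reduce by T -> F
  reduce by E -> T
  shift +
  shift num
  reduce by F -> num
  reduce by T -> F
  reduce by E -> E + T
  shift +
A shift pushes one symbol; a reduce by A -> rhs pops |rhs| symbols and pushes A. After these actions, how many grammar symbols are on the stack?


Tracking the symbol stack through each action:
  Action 1: shift 'id' : push -> stack = [id] (size 1)
  Action 2: reduce by F -> id : pop 1, push F -> stack = [F] (size 1)
  Action 3: reduce by T -> F : pop 1, push T -> stack = [T] (size 1)
  Action 4: reduce by E -> T : pop 1, push E -> stack = [E] (size 1)
  Action 5: shift '+' : push -> stack = [E, +] (size 2)
  Action 6: shift 'num' : push -> stack = [E, +, num] (size 3)
  Action 7: reduce by F -> num : pop 1, push F -> stack = [E, +, F] (size 3)
  Action 8: reduce by T -> F : pop 1, push T -> stack = [E, +, T] (size 3)
  Action 9: reduce by E -> E + T : pop 3, push E -> stack = [E] (size 1)
  Action 10: shift '+' : push -> stack = [E, +] (size 2)
Final stack size: 2

2


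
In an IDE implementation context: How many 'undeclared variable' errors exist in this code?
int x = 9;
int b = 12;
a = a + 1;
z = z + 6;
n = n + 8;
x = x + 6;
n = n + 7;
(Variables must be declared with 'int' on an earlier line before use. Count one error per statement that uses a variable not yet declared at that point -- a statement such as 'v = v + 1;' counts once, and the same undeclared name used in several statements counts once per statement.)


Scanning code line by line:
  Line 1: declare 'x' -> declared = ['x']
  Line 2: declare 'b' -> declared = ['b', 'x']
  Line 3: use 'a' -> ERROR (undeclared)
  Line 4: use 'z' -> ERROR (undeclared)
  Line 5: use 'n' -> ERROR (undeclared)
  Line 6: use 'x' -> OK (declared)
  Line 7: use 'n' -> ERROR (undeclared)
Total undeclared variable errors: 4

4


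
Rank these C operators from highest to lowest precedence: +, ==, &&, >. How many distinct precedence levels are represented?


Looking up precedence for each operator:
  + -> precedence 5
  == -> precedence 3
  && -> precedence 2
  > -> precedence 4
Sorted highest to lowest: +, >, ==, &&
Distinct precedence values: [5, 4, 3, 2]
Number of distinct levels: 4

4


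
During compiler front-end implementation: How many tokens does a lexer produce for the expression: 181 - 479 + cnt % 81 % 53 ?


Scanning '181 - 479 + cnt % 81 % 53'
Token 1: '181' -> integer_literal
Token 2: '-' -> operator
Token 3: '479' -> integer_literal
Token 4: '+' -> operator
Token 5: 'cnt' -> identifier
Token 6: '%' -> operator
Token 7: '81' -> integer_literal
Token 8: '%' -> operator
Token 9: '53' -> integer_literal
Total tokens: 9

9


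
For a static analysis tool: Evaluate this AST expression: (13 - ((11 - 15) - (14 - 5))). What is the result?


Expression: (13 - ((11 - 15) - (14 - 5)))
Evaluating step by step:
  11 - 15 = -4
  14 - 5 = 9
  -4 - 9 = -13
  13 - -13 = 26
Result: 26

26


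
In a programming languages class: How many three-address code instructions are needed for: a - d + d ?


Expression: a - d + d
Generating three-address code (respecting * over +/- precedence):
  Instruction 1: t1 = a - d
  Instruction 2: t2 = t1 + d
Total instructions: 2

2


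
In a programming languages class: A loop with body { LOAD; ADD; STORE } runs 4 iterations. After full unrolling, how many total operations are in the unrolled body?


Loop body operations: LOAD, ADD, STORE (3 ops per iteration)
Unrolling 4 iterations:
  Iteration 1: LOAD, ADD, STORE (3 ops)
  Iteration 2: LOAD, ADD, STORE (3 ops)
  Iteration 3: LOAD, ADD, STORE (3 ops)
  Iteration 4: LOAD, ADD, STORE (3 ops)
Total: 4 iterations * 3 ops/iter = 12 operations

12


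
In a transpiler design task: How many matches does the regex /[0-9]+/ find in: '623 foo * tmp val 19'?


Pattern: /[0-9]+/ (int literals)
Input: '623 foo * tmp val 19'
Scanning for matches:
  Match 1: '623'
  Match 2: '19'
Total matches: 2

2


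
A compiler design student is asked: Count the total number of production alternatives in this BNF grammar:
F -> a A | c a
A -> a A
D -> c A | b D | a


Counting alternatives per rule:
  F: 2 alternative(s)
  A: 1 alternative(s)
  D: 3 alternative(s)
Sum: 2 + 1 + 3 = 6

6


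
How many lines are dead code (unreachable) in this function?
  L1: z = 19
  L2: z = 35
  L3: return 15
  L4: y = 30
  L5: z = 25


Analyzing control flow:
  L1: reachable (before return)
  L2: reachable (before return)
  L3: reachable (return statement)
  L4: DEAD (after return at L3)
  L5: DEAD (after return at L3)
Return at L3, total lines = 5
Dead lines: L4 through L5
Count: 2

2


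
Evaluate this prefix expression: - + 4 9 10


Parsing prefix expression: - + 4 9 10
Step 1: Innermost operation '+ 4 9'
  4 + 9 = 13
Step 2: Outer operation '- [13] 10'
  13 - 10 = 3

3


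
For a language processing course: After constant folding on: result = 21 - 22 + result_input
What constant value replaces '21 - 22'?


Identifying constant sub-expression:
  Original: result = 21 - 22 + result_input
  21 and 22 are both compile-time constants
  Evaluating: 21 - 22 = -1
  After folding: result = -1 + result_input

-1


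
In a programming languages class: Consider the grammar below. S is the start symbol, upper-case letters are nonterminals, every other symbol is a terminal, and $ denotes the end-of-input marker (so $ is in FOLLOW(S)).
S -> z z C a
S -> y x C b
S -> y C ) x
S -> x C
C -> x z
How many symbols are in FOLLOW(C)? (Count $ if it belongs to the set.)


S is the start symbol and does not occur in any rule body, so FOLLOW(S) = {$}.
Examining every occurrence of C in a rule body:
  S -> z z C a : C is followed by terminal 'a' -> add 'a'
  S -> y x C b : C is followed by terminal 'b' -> add 'b'
  S -> y C ) x : C is followed by terminal ')' -> add ')'
  S -> x C : C is at the right end -> add FOLLOW(S) = {$}
  C -> x z : C does not occur in the body -> contributes nothing
FOLLOW(C) = {), a, b, $}
Count: 4

4


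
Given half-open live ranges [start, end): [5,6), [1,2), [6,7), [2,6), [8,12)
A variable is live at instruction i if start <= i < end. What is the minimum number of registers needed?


Live ranges:
  Var0: [5, 6)
  Var1: [1, 2)
  Var2: [6, 7)
  Var3: [2, 6)
  Var4: [8, 12)
Sweep-line events (position, delta, active):
  pos=1 start -> active=1
  pos=2 end -> active=0
  pos=2 start -> active=1
  pos=5 start -> active=2
  pos=6 end -> active=1
  pos=6 end -> active=0
  pos=6 start -> active=1
  pos=7 end -> active=0
  pos=8 start -> active=1
  pos=12 end -> active=0
Maximum simultaneous active: 2
Minimum registers needed: 2

2


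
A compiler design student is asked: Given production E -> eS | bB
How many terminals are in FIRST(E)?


Production: E -> eS | bB
Examining each alternative for leading terminals:
  E -> eS : first terminal = 'e'
  E -> bB : first terminal = 'b'
FIRST(E) = {b, e}
Count: 2

2


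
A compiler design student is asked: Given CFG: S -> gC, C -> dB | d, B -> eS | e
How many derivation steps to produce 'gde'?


Grammar: S -> gC, C -> dB | d, B -> eS | e
Deriving 'gde':
Step 1: S -> gC => gC
Step 2: C -> dB => gdB
Step 3: B -> e => gde
Total derivation steps: 3

3
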